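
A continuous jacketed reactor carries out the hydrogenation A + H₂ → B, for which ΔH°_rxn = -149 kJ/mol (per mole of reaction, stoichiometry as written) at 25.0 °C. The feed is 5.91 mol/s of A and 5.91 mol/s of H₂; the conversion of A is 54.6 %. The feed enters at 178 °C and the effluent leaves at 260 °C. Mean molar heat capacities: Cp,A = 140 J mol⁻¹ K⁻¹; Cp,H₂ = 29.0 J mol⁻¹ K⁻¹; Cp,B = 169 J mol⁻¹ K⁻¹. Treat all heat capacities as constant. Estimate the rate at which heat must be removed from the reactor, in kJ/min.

Extent of reaction ξ = 0.546 × 5.91 = 3.2269 mol/s
Reaction term: ξ·ΔH°_rxn = 3.2269 × -149 = -480.8 kJ/s
Sensible, feed 178→25 °C: -152.81 kJ/s
Outlet flows (mol/s): A 2.6831, H₂ 2.6831, B 3.2269
Sensible, products 25→260 °C: 234.72 kJ/s
Q = ΔH = -398.9 kJ/s = -398.9 kW
Heat removed = 23934 kJ/min

Q_out = 23900 kJ/min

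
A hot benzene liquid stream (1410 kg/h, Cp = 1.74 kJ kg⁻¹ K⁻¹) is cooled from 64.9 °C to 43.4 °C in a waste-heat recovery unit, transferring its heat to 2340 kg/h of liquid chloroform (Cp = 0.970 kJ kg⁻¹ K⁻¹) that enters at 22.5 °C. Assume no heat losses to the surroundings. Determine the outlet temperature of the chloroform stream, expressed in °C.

Heat released by hot stream: Q = 1410 × 1.74 × (64.9 − 43.4) = 52748 kJ/h
Energy balance on cold side (adiabatic exchanger): Q = ṁ_c·Cp_c·(T_c,out − T_c,in)
T_c,out = 22.5 + 52748/(2340 × 0.970) = 45.739 °C

T_c,out = 45.7 °C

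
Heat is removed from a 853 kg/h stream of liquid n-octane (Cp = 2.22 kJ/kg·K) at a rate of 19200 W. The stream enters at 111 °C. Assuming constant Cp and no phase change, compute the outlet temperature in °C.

Q = 19200 W = 69120 kJ/h
ΔT = Q/(ṁ·Cp) = 69120/(853×2.22) = 36.501 K
T_out = 111 − 36.501 = 74.499 °C

T_out = 74.5 °C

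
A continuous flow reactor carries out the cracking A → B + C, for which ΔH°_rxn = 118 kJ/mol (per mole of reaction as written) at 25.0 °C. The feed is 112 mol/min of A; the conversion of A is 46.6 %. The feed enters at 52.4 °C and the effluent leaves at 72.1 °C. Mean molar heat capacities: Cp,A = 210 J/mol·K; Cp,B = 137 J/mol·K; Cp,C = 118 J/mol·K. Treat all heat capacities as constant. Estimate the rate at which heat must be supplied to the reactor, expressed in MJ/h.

Q_in = 404 MJ/h

Extent of reaction ξ = 0.466 × 112 = 52.192 mol/min
Reaction term: ξ·ΔH°_rxn = 52.192 × 118 = 6158.7 kJ/min
Sensible, feed 52.4→25 °C: -644.45 kJ/min
Outlet flows (mol/min): A 59.808, B 52.192, C 52.192
Sensible, products 25→72.1 °C: 1218.4 kJ/min
Q = ΔH = 6732.6 kJ/min = 112.21 kW
Heat supplied = 403.96 MJ/h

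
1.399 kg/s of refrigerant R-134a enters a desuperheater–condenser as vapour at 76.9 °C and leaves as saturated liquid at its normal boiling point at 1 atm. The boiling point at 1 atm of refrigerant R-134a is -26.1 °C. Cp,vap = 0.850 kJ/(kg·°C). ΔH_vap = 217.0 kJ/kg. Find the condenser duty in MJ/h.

Q_c = 1530 MJ/h

vapour 76.9→-26.1 °C: -87.55 kJ/kg
condensation at -26.1 °C: -217 kJ/kg
Δh = -87.55 + -217 = -304.55 kJ/kg
Q = ṁ·Δh = 1.399 kg/s × -304.55 kJ/kg = -426.07 kJ/s
|Q| = 426.07 kW = 1533.8 MJ/h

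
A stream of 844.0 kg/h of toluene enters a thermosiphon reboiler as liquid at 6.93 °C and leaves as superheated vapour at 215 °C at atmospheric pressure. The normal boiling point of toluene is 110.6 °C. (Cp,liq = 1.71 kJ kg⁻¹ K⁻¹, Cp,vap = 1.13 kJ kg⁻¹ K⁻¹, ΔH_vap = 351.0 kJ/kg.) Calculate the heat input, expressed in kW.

Q = 152 kW

liquid 6.93→110.6 °C: 177.28 kJ/kg
vaporisation at 110.6 °C: 351 kJ/kg
vapour 110.6→215 °C: 117.97 kJ/kg
Δh = 177.28 + 351 + 117.97 = 646.25 kJ/kg
Q = ṁ·Δh = 844.0 kg/h × 646.25 kJ/kg = 545430 kJ/h
|Q| = 151.51 kW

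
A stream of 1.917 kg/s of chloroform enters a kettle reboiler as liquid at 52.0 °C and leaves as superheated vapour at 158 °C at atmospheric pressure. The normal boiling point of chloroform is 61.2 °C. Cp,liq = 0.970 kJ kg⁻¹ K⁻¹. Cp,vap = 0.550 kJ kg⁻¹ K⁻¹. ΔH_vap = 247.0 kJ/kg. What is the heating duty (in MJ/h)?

liquid 52.0→61.2 °C: 8.924 kJ/kg
vaporisation at 61.2 °C: 247 kJ/kg
vapour 61.2→158 °C: 53.24 kJ/kg
Δh = 8.924 + 247 + 53.24 = 309.16 kJ/kg
Q = ṁ·Δh = 1.917 kg/s × 309.16 kJ/kg = 592.67 kJ/s
|Q| = 592.67 kW = 2133.6 MJ/h

Q = 2130 MJ/h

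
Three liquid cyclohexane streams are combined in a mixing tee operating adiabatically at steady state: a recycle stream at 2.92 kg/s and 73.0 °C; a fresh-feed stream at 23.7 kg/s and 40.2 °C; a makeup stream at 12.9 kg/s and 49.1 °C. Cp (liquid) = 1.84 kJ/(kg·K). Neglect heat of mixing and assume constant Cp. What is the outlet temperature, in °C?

Adiabatic, steady state ⇒ Σ ṁᵢCp,ᵢ(T_out − Tᵢ) = 0
Σ ṁᵢCp,ᵢTᵢ = 2.92×1.84×73.0 + 23.7×1.84×40.2 + 12.9×1.84×49.1 = 3310.7
Σ ṁᵢCp,ᵢ = 2.92×1.84 + 23.7×1.84 + 12.9×1.84 = 72.717
T_out = 3310.7 / 72.717 = 45.529 °C

T_out = 45.5 °C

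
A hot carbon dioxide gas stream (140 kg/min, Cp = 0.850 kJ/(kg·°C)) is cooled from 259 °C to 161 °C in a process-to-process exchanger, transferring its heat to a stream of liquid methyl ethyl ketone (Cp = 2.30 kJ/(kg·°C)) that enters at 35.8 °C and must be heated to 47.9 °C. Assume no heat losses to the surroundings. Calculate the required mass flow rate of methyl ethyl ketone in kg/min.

ṁ_c = 419 kg/min

Heat released by hot stream: Q = 140 × 0.850 × (259 − 161) = 11662 kJ/min
Energy balance on cold side (adiabatic exchanger): Q = ṁ_c·Cp_c·(T_c,out − T_c,in)
ṁ_c = 11662 / [2.30 × (47.9 − 35.8)] = 419.04 kg/min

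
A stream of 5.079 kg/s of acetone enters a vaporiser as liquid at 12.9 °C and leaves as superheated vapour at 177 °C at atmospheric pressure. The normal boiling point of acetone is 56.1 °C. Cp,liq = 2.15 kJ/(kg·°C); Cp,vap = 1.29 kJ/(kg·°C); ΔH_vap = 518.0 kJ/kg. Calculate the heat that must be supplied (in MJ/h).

Q = 14000 MJ/h

liquid 12.9→56.1 °C: 92.88 kJ/kg
vaporisation at 56.1 °C: 518 kJ/kg
vapour 56.1→177 °C: 155.96 kJ/kg
Δh = 92.88 + 518 + 155.96 = 766.84 kJ/kg
Q = ṁ·Δh = 5.079 kg/s × 766.84 kJ/kg = 3894.8 kJ/s
|Q| = 3894.8 kW = 14021 MJ/h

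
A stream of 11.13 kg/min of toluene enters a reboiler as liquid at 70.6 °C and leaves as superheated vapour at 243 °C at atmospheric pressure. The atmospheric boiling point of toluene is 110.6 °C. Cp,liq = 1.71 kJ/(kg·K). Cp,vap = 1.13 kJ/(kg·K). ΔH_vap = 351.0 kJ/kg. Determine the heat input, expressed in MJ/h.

Q = 380 MJ/h

liquid 70.6→110.6 °C: 68.4 kJ/kg
vaporisation at 110.6 °C: 351 kJ/kg
vapour 110.6→243 °C: 149.61 kJ/kg
Δh = 68.4 + 351 + 149.61 = 569.01 kJ/kg
Q = ṁ·Δh = 11.13 kg/min × 569.01 kJ/kg = 6333.1 kJ/min
|Q| = 105.55 kW = 379.99 MJ/h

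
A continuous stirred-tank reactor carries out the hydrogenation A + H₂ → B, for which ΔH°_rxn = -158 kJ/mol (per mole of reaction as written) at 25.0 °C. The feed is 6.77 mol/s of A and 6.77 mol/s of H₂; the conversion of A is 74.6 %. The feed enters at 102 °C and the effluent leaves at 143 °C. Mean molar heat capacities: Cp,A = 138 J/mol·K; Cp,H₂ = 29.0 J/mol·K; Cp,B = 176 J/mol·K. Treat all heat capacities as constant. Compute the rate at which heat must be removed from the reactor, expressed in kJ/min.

Extent of reaction ξ = 0.746 × 6.77 = 5.0504 mol/s
Reaction term: ξ·ΔH°_rxn = 5.0504 × -158 = -797.97 kJ/s
Sensible, feed 102→25 °C: -87.055 kJ/s
Outlet flows (mol/s): A 1.7196, H₂ 1.7196, B 5.0504
Sensible, products 25→143 °C: 138.77 kJ/s
Q = ΔH = -746.25 kJ/s = -746.25 kW
Heat removed = 44775 kJ/min

Q_out = 44800 kJ/min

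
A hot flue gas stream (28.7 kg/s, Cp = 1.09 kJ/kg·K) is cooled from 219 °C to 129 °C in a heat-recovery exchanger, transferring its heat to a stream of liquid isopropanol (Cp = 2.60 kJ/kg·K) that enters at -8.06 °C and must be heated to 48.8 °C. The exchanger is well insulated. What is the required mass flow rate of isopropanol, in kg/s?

Heat released by hot stream: Q = 28.7 × 1.09 × (219 − 129) = 2815.5 kJ/s
Energy balance on cold side (adiabatic exchanger): Q = ṁ_c·Cp_c·(T_c,out − T_c,in)
ṁ_c = 2815.5 / [2.60 × (48.8 − -8.06)] = 19.045 kg/s

ṁ_c = 19.0 kg/s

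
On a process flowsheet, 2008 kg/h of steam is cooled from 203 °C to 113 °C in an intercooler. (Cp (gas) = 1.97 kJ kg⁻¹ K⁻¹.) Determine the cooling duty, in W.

Q_c = 98900 W

Q = ṁ·Cp·ΔT = 2008 × 1.97 × (113 − 203) = -356020 kJ/h
Converting: 356020 / 3600 s = 98.894 kW
Cooling duty = 98894 W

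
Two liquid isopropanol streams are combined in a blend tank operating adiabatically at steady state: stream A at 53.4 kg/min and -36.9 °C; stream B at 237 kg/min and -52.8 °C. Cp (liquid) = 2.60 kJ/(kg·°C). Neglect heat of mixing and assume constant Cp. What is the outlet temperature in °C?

Adiabatic, steady state ⇒ Σ ṁᵢCp,ᵢ(T_out − Tᵢ) = 0
Σ ṁᵢCp,ᵢTᵢ = 53.4×2.60×-36.9 + 237×2.60×-52.8 = -37659
Σ ṁᵢCp,ᵢ = 53.4×2.60 + 237×2.60 = 755.04
T_out = -37659 / 755.04 = -49.876 °C

T_out = -49.9 °C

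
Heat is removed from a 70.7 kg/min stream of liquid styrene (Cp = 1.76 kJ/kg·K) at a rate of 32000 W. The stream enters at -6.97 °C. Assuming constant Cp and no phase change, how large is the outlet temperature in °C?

T_out = -22.4 °C

Q = 32000 W = 1920 kJ/min
ΔT = Q/(ṁ·Cp) = 1920/(70.7×1.76) = 15.43 K
T_out = -6.97 − 15.43 = -22.4 °C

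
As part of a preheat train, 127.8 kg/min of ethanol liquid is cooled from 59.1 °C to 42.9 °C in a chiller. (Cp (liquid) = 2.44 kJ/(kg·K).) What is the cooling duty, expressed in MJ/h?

Q_c = 303 MJ/h

Q = ṁ·Cp·ΔT = 127.8 × 2.44 × (42.9 − 59.1) = -5051.7 kJ/min
Converting: 5051.7 / 60 s = 84.195 kW
Cooling duty = 303.1 MJ/h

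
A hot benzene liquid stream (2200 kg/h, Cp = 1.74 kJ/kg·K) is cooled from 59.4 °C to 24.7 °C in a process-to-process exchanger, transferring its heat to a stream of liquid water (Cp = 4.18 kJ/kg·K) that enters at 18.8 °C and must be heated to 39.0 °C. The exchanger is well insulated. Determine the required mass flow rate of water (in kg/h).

Heat released by hot stream: Q = 2200 × 1.74 × (59.4 − 24.7) = 132830 kJ/h
Energy balance on cold side (adiabatic exchanger): Q = ṁ_c·Cp_c·(T_c,out − T_c,in)
ṁ_c = 132830 / [4.18 × (39.0 − 18.8)] = 1573.2 kg/h

ṁ_c = 1570 kg/h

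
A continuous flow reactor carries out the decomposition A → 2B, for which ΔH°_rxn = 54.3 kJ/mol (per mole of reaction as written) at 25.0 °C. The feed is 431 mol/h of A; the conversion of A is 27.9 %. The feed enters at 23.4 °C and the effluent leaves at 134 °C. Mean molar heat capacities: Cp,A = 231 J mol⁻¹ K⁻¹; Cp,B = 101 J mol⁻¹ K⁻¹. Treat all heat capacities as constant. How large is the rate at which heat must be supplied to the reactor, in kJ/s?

Q_in = 4.77 kJ/s

Extent of reaction ξ = 0.279 × 431 = 120.25 mol/h
Reaction term: ξ·ΔH°_rxn = 120.25 × 54.3 = 6529.5 kJ/h
Sensible, feed 23.4→25 °C: 159.3 kJ/h
Outlet flows (mol/h): A 310.75, B 240.5
Sensible, products 25→134 °C: 10472 kJ/h
Q = ΔH = 17161 kJ/h = 4.7669 kW
Heat supplied = 4.7669 kJ/s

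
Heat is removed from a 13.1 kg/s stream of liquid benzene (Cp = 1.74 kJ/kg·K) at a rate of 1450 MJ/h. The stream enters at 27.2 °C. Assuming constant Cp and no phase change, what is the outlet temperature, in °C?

T_out = 9.53 °C

Q = 1450 MJ/h = 402.78 kJ/s
ΔT = Q/(ṁ·Cp) = 402.78/(13.1×1.74) = 17.67 K
T_out = 27.2 − 17.67 = 9.5297 °C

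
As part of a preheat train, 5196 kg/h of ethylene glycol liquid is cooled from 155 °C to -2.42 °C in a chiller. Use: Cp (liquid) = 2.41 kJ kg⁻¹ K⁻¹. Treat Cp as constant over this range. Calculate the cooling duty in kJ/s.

Q_c = 548 kJ/s

Q = ṁ·Cp·ΔT = 5196 × 2.41 × (-2.42 − 155) = -1.9713e+06 kJ/h
Converting: 1.9713e+06 / 3600 s = 547.57 kW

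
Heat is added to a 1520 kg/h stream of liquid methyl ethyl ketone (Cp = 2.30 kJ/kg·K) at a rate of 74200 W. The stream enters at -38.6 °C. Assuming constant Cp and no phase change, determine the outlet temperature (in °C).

Q = 74200 W = 267120 kJ/h
ΔT = Q/(ṁ·Cp) = 267120/(1520×2.30) = 76.407 K
T_out = -38.6 + 76.407 = 37.807 °C

T_out = 37.8 °C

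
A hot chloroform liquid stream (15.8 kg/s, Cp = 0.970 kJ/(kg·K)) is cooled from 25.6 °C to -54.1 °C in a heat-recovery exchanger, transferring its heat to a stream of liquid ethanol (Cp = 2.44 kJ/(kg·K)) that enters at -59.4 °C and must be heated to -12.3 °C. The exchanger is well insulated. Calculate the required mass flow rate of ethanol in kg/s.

Heat released by hot stream: Q = 15.8 × 0.970 × (25.6 − -54.1) = 1221.5 kJ/s
Energy balance on cold side (adiabatic exchanger): Q = ṁ_c·Cp_c·(T_c,out − T_c,in)
ṁ_c = 1221.5 / [2.44 × (-12.3 − -59.4)] = 10.629 kg/s

ṁ_c = 10.6 kg/s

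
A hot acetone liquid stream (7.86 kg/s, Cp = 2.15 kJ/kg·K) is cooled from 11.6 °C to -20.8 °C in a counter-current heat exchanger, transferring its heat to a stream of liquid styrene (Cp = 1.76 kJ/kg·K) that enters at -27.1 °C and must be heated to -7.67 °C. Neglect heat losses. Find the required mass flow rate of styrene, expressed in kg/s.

ṁ_c = 16.0 kg/s

Heat released by hot stream: Q = 7.86 × 2.15 × (11.6 − -20.8) = 547.53 kJ/s
Energy balance on cold side (adiabatic exchanger): Q = ṁ_c·Cp_c·(T_c,out − T_c,in)
ṁ_c = 547.53 / [1.76 × (-7.67 − -27.1)] = 16.011 kg/s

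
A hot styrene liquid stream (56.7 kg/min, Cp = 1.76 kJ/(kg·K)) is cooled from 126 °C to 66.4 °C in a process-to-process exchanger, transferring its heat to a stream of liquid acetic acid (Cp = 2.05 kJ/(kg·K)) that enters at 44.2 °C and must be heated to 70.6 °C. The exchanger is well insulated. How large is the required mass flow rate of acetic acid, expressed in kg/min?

ṁ_c = 110 kg/min

Heat released by hot stream: Q = 56.7 × 1.76 × (126 − 66.4) = 5947.6 kJ/min
Energy balance on cold side (adiabatic exchanger): Q = ṁ_c·Cp_c·(T_c,out − T_c,in)
ṁ_c = 5947.6 / [2.05 × (70.6 − 44.2)] = 109.9 kg/min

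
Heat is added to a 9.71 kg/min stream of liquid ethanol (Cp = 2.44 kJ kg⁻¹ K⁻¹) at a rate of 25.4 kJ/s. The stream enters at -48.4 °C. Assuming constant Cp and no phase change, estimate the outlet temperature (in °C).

T_out = 15.9 °C

Q = 25.4 kJ/s = 1524 kJ/min
ΔT = Q/(ṁ·Cp) = 1524/(9.71×2.44) = 64.324 K
T_out = -48.4 + 64.324 = 15.924 °C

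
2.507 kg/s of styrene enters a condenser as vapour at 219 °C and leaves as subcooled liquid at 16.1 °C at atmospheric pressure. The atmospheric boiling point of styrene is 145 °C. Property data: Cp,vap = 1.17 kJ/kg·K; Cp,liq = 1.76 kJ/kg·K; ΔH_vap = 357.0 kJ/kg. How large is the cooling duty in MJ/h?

Q_c = 6050 MJ/h

vapour 219→145 °C: -86.58 kJ/kg
condensation at 145 °C: -357 kJ/kg
liquid 145→16.1 °C: -226.86 kJ/kg
Δh = -86.58 + -357 + -226.86 = -670.44 kJ/kg
Q = ṁ·Δh = 2.507 kg/s × -670.44 kJ/kg = -1680.8 kJ/s
|Q| = 1680.8 kW = 6050.9 MJ/h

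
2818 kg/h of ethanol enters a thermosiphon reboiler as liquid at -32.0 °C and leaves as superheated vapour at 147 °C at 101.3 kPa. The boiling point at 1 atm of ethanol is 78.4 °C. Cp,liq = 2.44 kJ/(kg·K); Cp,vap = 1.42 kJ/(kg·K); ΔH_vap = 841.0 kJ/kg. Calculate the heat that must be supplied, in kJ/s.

Q = 945 kJ/s

liquid -32.0→78.4 °C: 269.38 kJ/kg
vaporisation at 78.4 °C: 841 kJ/kg
vapour 78.4→147 °C: 97.412 kJ/kg
Δh = 269.38 + 841 + 97.412 = 1207.8 kJ/kg
Q = ṁ·Δh = 2818 kg/h × 1207.8 kJ/kg = 3.4035e+06 kJ/h
|Q| = 945.43 kW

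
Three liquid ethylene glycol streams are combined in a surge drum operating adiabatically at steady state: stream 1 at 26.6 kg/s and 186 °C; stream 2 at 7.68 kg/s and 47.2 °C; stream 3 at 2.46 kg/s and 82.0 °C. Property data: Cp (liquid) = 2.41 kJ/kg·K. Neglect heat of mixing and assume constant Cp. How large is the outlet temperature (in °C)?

T_out = 150 °C

Adiabatic, steady state ⇒ Σ ṁᵢCp,ᵢ(T_out − Tᵢ) = 0
Σ ṁᵢCp,ᵢTᵢ = 26.6×2.41×186 + 7.68×2.41×47.2 + 2.46×2.41×82.0 = 13283
Σ ṁᵢCp,ᵢ = 26.6×2.41 + 7.68×2.41 + 2.46×2.41 = 88.543
T_out = 13283 / 88.543 = 150.02 °C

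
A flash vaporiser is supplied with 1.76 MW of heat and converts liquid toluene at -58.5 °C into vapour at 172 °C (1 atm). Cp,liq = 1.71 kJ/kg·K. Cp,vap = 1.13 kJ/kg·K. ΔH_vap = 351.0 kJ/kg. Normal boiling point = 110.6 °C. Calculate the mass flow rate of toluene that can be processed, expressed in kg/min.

ṁ = 149 kg/min

Δh = 1.71×(110.6−-58.5) + 351.0 + 1.13×(172−110.6) = 709.54 kJ/kg
Q = 1.76 MW = 1760 kJ/s = 105600 kJ/min
ṁ = Q/Δh = 105600 / 709.54 = 148.83 kg/min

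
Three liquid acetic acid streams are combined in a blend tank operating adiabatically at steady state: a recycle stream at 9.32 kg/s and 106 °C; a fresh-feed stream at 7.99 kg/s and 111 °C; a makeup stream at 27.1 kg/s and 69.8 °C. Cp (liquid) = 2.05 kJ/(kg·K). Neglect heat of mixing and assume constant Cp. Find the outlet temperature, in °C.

Adiabatic, steady state ⇒ Σ ṁᵢCp,ᵢ(T_out − Tᵢ) = 0
Σ ṁᵢCp,ᵢTᵢ = 9.32×2.05×106 + 7.99×2.05×111 + 27.1×2.05×69.8 = 7721.1
Σ ṁᵢCp,ᵢ = 9.32×2.05 + 7.99×2.05 + 27.1×2.05 = 91.04
T_out = 7721.1 / 91.04 = 84.81 °C

T_out = 84.8 °C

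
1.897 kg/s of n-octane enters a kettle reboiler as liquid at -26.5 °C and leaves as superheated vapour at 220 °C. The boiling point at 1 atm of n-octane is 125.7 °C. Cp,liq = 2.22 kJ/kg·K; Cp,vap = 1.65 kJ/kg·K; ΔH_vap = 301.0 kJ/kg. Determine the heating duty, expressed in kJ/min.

Q = 90400 kJ/min

liquid -26.5→125.7 °C: 337.88 kJ/kg
vaporisation at 125.7 °C: 301 kJ/kg
vapour 125.7→220 °C: 155.59 kJ/kg
Δh = 337.88 + 301 + 155.59 = 794.48 kJ/kg
Q = ṁ·Δh = 1.897 kg/s × 794.48 kJ/kg = 1507.1 kJ/s
|Q| = 1507.1 kW = 90428 kJ/min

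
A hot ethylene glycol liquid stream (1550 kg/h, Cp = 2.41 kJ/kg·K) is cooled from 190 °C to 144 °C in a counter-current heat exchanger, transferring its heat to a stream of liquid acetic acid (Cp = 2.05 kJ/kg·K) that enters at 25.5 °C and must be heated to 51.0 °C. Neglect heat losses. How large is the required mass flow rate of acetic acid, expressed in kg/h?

Heat released by hot stream: Q = 1550 × 2.41 × (190 − 144) = 171830 kJ/h
Energy balance on cold side (adiabatic exchanger): Q = ṁ_c·Cp_c·(T_c,out − T_c,in)
ṁ_c = 171830 / [2.05 × (51.0 − 25.5)] = 3287.1 kg/h

ṁ_c = 3290 kg/h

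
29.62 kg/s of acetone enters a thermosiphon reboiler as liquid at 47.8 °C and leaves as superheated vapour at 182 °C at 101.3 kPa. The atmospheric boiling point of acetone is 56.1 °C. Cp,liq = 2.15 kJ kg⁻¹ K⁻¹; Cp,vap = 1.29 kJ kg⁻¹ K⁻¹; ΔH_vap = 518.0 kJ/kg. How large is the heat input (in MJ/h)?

Q = 74500 MJ/h

liquid 47.8→56.1 °C: 17.845 kJ/kg
vaporisation at 56.1 °C: 518 kJ/kg
vapour 56.1→182 °C: 162.41 kJ/kg
Δh = 17.845 + 518 + 162.41 = 698.26 kJ/kg
Q = ṁ·Δh = 29.62 kg/s × 698.26 kJ/kg = 20682 kJ/s
|Q| = 20682 kW = 74456 MJ/h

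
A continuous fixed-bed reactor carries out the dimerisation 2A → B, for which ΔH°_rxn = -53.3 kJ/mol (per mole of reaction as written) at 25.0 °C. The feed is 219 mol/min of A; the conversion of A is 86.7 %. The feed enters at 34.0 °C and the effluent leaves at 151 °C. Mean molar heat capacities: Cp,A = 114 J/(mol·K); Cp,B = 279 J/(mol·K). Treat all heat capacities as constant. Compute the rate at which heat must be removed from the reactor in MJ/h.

Q_out = 91.7 MJ/h

Extent of reaction ξ = 0.867 × 219 / 2 = 94.936 mol/min
Reaction term: ξ·ΔH°_rxn = 94.936 × -53.3 = -5060.1 kJ/min
Sensible, feed 34.0→25 °C: -224.69 kJ/min
Outlet flows (mol/min): A 29.127, B 94.936
Sensible, products 25→151 °C: 3755.8 kJ/min
Q = ΔH = -1529 kJ/min = -25.484 kW
Heat removed = 91.742 MJ/h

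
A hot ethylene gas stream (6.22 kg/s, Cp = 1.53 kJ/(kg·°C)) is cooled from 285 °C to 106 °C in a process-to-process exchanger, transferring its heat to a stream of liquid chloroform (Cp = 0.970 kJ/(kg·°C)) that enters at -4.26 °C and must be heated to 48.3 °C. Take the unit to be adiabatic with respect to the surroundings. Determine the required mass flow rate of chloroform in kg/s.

Heat released by hot stream: Q = 6.22 × 1.53 × (285 − 106) = 1703.5 kJ/s
Energy balance on cold side (adiabatic exchanger): Q = ṁ_c·Cp_c·(T_c,out − T_c,in)
ṁ_c = 1703.5 / [0.970 × (48.3 − -4.26)] = 33.412 kg/s

ṁ_c = 33.4 kg/s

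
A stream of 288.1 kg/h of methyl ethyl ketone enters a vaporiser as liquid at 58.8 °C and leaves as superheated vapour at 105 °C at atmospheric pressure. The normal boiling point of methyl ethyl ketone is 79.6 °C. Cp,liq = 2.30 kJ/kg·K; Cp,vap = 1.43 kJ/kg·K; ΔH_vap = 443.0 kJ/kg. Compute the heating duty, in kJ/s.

Q = 42.2 kJ/s

liquid 58.8→79.6 °C: 47.84 kJ/kg
vaporisation at 79.6 °C: 443 kJ/kg
vapour 79.6→105 °C: 36.322 kJ/kg
Δh = 47.84 + 443 + 36.322 = 527.16 kJ/kg
Q = ṁ·Δh = 288.1 kg/h × 527.16 kJ/kg = 151880 kJ/h
|Q| = 42.188 kW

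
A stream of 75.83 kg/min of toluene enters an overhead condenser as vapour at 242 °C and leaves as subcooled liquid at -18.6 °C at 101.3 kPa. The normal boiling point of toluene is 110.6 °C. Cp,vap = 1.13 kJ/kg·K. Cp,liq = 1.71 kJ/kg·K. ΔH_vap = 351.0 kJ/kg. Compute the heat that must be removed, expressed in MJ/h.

Q_c = 3280 MJ/h

vapour 242→110.6 °C: -148.48 kJ/kg
condensation at 110.6 °C: -351 kJ/kg
liquid 110.6→-18.6 °C: -220.93 kJ/kg
Δh = -148.48 + -351 + -220.93 = -720.41 kJ/kg
Q = ṁ·Δh = 75.83 kg/min × -720.41 kJ/kg = -54629 kJ/min
|Q| = 910.48 kW = 3277.7 MJ/h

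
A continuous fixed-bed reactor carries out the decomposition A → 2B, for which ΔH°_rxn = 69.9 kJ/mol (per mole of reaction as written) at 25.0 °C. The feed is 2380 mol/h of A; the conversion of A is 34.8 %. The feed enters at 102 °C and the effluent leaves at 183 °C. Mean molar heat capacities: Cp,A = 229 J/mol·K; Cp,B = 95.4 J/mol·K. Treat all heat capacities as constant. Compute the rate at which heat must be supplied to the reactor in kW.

Q_in = 27.0 kW

Extent of reaction ξ = 0.348 × 2380 = 828.24 mol/h
Reaction term: ξ·ΔH°_rxn = 828.24 × 69.9 = 57894 kJ/h
Sensible, feed 102→25 °C: -41967 kJ/h
Outlet flows (mol/h): A 1551.8, B 1656.5
Sensible, products 25→183 °C: 81114 kJ/h
Q = ΔH = 97042 kJ/h = 26.956 kW
Heat supplied = 26.956 kW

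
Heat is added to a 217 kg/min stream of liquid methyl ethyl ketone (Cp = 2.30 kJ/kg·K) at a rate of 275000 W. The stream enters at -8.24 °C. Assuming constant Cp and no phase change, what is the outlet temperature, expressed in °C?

Q = 275000 W = 16500 kJ/min
ΔT = Q/(ṁ·Cp) = 16500/(217×2.30) = 33.06 K
T_out = -8.24 + 33.06 = 24.82 °C

T_out = 24.8 °C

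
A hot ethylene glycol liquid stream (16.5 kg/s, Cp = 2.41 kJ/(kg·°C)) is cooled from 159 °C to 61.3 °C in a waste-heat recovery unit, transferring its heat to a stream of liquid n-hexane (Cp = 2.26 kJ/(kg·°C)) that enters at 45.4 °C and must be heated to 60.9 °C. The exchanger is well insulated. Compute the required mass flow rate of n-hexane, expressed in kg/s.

Heat released by hot stream: Q = 16.5 × 2.41 × (159 − 61.3) = 3885 kJ/s
Energy balance on cold side (adiabatic exchanger): Q = ṁ_c·Cp_c·(T_c,out − T_c,in)
ṁ_c = 3885 / [2.26 × (60.9 − 45.4)] = 110.91 kg/s

ṁ_c = 111 kg/s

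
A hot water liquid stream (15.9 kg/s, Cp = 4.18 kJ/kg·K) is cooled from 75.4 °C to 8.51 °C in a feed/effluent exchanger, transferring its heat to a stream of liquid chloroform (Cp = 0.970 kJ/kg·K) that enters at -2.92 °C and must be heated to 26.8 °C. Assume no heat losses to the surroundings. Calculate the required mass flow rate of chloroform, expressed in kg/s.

ṁ_c = 154 kg/s

Heat released by hot stream: Q = 15.9 × 4.18 × (75.4 − 8.51) = 4445.6 kJ/s
Energy balance on cold side (adiabatic exchanger): Q = ṁ_c·Cp_c·(T_c,out − T_c,in)
ṁ_c = 4445.6 / [0.970 × (26.8 − -2.92)] = 154.21 kg/s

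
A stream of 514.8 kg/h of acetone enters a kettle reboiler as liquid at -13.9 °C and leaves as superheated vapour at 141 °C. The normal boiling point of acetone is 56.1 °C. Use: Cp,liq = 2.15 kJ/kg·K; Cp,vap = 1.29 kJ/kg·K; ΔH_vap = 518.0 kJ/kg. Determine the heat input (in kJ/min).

Q = 6680 kJ/min

liquid -13.9→56.1 °C: 150.5 kJ/kg
vaporisation at 56.1 °C: 518 kJ/kg
vapour 56.1→141 °C: 109.52 kJ/kg
Δh = 150.5 + 518 + 109.52 = 778.02 kJ/kg
Q = ṁ·Δh = 514.8 kg/h × 778.02 kJ/kg = 400530 kJ/h
|Q| = 111.26 kW = 6675.4 kJ/min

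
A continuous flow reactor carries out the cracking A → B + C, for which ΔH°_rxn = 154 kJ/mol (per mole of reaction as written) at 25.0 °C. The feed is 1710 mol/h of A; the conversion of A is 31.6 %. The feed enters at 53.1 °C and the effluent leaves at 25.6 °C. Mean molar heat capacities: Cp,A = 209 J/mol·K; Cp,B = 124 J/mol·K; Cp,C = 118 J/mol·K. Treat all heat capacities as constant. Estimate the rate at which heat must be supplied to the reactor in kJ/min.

Q_in = 1220 kJ/min

Extent of reaction ξ = 0.316 × 1710 = 540.36 mol/h
Reaction term: ξ·ΔH°_rxn = 540.36 × 154 = 83215 kJ/h
Sensible, feed 53.1→25 °C: -10043 kJ/h
Outlet flows (mol/h): A 1169.6, B 540.36, C 540.36
Sensible, products 25→25.6 °C: 225.13 kJ/h
Q = ΔH = 73398 kJ/h = 20.388 kW
Heat supplied = 1223.3 kJ/min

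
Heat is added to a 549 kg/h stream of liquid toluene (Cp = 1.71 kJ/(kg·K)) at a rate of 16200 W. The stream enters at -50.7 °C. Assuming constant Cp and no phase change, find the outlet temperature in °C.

T_out = 11.4 °C

Q = 16200 W = 58320 kJ/h
ΔT = Q/(ṁ·Cp) = 58320/(549×1.71) = 62.123 K
T_out = -50.7 + 62.123 = 11.423 °C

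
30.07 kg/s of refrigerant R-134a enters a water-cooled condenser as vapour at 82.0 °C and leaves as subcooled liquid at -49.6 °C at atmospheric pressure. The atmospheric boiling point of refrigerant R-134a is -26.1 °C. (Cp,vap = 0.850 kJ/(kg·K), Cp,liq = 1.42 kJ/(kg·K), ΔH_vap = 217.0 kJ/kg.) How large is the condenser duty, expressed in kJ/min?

vapour 82.0→-26.1 °C: -91.885 kJ/kg
condensation at -26.1 °C: -217 kJ/kg
liquid -26.1→-49.6 °C: -33.37 kJ/kg
Δh = -91.885 + -217 + -33.37 = -342.25 kJ/kg
Q = ṁ·Δh = 30.07 kg/s × -342.25 kJ/kg = -10292 kJ/s
|Q| = 10292 kW = 617500 kJ/min

Q_c = 617000 kJ/min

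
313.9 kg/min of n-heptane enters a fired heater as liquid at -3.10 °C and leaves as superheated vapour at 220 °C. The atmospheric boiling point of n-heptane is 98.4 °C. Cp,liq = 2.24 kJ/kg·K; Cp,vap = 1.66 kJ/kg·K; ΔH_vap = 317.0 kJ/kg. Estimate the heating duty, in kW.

liquid -3.10→98.4 °C: 227.36 kJ/kg
vaporisation at 98.4 °C: 317 kJ/kg
vapour 98.4→220 °C: 201.86 kJ/kg
Δh = 227.36 + 317 + 201.86 = 746.22 kJ/kg
Q = ṁ·Δh = 313.9 kg/min × 746.22 kJ/kg = 234240 kJ/min
|Q| = 3904 kW

Q = 3900 kW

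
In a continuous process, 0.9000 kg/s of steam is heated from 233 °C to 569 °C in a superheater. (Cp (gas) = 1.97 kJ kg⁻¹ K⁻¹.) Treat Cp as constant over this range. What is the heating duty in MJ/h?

Q = 2140 MJ/h

Q = ṁ·Cp·ΔT = 0.9000 × 1.97 × (569 − 233) = 595.73 kJ/s
Heating duty = 2144.6 MJ/h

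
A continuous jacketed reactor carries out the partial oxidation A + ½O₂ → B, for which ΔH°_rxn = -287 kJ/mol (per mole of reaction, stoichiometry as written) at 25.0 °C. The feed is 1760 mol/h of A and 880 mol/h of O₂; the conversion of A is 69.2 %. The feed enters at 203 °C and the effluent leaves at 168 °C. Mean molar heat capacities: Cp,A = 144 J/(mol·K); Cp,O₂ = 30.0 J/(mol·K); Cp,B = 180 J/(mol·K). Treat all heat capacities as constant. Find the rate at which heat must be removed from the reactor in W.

Q_out = 98800 W

Extent of reaction ξ = 0.692 × 1760 = 1217.9 mol/h
Reaction term: ξ·ΔH°_rxn = 1217.9 × -287 = -349540 kJ/h
Sensible, feed 203→25 °C: -49812 kJ/h
Outlet flows (mol/h): A 542.08, O₂ 271.04, B 1217.9
Sensible, products 25→168 °C: 43675 kJ/h
Q = ΔH = -355680 kJ/h = -98.8 kW
Heat removed = 98800 W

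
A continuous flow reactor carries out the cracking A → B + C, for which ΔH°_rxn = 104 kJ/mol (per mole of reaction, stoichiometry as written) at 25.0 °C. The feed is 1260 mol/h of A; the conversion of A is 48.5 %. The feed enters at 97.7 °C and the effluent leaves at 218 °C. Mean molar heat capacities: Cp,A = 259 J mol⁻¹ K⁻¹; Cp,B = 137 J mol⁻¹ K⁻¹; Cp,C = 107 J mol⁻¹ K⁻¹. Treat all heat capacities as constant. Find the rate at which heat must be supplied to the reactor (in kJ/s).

Q_in = 28.1 kJ/s

Extent of reaction ξ = 0.485 × 1260 = 611.1 mol/h
Reaction term: ξ·ΔH°_rxn = 611.1 × 104 = 63554 kJ/h
Sensible, feed 97.7→25 °C: -23725 kJ/h
Outlet flows (mol/h): A 648.9, B 611.1, C 611.1
Sensible, products 25→218 °C: 61214 kJ/h
Q = ΔH = 101040 kJ/h = 28.068 kW
Heat supplied = 28.068 kJ/s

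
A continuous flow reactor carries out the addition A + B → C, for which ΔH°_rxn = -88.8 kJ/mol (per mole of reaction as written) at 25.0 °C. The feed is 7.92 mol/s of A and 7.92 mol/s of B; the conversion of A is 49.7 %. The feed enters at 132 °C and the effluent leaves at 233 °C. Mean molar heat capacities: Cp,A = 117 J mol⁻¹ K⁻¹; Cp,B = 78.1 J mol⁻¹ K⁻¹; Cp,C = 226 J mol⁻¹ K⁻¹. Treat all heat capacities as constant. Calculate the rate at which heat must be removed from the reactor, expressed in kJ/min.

Q_out = 10100 kJ/min

Extent of reaction ξ = 0.497 × 7.92 = 3.9362 mol/s
Reaction term: ξ·ΔH°_rxn = 3.9362 × -88.8 = -349.54 kJ/s
Sensible, feed 132→25 °C: -165.34 kJ/s
Outlet flows (mol/s): A 3.9838, B 3.9838, C 3.9362
Sensible, products 25→233 °C: 346.7 kJ/s
Q = ΔH = -168.17 kJ/s = -168.17 kW
Heat removed = 10090 kJ/min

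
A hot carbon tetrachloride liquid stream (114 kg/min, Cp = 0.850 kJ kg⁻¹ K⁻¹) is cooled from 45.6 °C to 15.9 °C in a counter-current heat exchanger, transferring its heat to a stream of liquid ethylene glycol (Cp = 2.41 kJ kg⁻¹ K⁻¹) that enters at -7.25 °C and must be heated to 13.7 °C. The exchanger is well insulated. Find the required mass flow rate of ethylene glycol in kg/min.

ṁ_c = 57.0 kg/min

Heat released by hot stream: Q = 114 × 0.850 × (45.6 − 15.9) = 2877.9 kJ/min
Energy balance on cold side (adiabatic exchanger): Q = ṁ_c·Cp_c·(T_c,out − T_c,in)
ṁ_c = 2877.9 / [2.41 × (13.7 − -7.25)] = 57.001 kg/min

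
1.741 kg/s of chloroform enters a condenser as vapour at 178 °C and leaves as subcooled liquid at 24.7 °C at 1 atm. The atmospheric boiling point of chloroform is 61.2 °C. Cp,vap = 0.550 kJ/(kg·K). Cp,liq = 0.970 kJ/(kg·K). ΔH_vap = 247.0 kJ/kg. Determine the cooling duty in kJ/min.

vapour 178→61.2 °C: -64.24 kJ/kg
condensation at 61.2 °C: -247 kJ/kg
liquid 61.2→24.7 °C: -35.405 kJ/kg
Δh = -64.24 + -247 + -35.405 = -346.64 kJ/kg
Q = ṁ·Δh = 1.741 kg/s × -346.64 kJ/kg = -603.51 kJ/s
|Q| = 603.51 kW = 36211 kJ/min

Q_c = 36200 kJ/min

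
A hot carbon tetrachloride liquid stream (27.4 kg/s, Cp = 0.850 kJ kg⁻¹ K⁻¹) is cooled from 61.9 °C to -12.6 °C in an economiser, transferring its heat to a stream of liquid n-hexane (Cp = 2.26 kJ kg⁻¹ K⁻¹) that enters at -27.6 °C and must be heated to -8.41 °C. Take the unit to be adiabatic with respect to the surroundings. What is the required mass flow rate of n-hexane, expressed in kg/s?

Heat released by hot stream: Q = 27.4 × 0.850 × (61.9 − -12.6) = 1735.1 kJ/s
Energy balance on cold side (adiabatic exchanger): Q = ṁ_c·Cp_c·(T_c,out − T_c,in)
ṁ_c = 1735.1 / [2.26 × (-8.41 − -27.6)] = 40.008 kg/s

ṁ_c = 40.0 kg/s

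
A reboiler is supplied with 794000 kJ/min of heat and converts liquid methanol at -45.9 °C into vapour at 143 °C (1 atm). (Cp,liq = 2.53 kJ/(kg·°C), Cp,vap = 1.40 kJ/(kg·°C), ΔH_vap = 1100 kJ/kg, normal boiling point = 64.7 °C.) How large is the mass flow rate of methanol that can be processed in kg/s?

ṁ = 8.88 kg/s

Δh = 2.53×(64.7−-45.9) + 1100 + 1.40×(143−64.7) = 1489.4 kJ/kg
Q = 794000 kJ/min = 13233 kJ/s = 13233 kJ/s
ṁ = Q/Δh = 13233 / 1489.4 = 8.8848 kg/s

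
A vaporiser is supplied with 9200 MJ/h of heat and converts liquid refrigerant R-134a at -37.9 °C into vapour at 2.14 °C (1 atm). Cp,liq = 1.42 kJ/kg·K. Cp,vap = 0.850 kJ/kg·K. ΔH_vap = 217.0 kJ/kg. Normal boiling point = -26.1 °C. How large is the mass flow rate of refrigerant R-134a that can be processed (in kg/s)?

Δh = 1.42×(-26.1−-37.9) + 217.0 + 0.850×(2.14−-26.1) = 257.76 kJ/kg
Q = 9200 MJ/h = 2555.6 kJ/s = 2555.6 kJ/s
ṁ = Q/Δh = 2555.6 / 257.76 = 9.9145 kg/s

ṁ = 9.91 kg/s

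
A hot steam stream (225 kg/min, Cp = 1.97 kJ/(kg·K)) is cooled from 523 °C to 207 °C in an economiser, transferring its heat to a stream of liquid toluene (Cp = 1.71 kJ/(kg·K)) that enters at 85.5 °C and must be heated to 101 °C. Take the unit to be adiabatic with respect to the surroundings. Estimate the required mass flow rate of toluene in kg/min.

Heat released by hot stream: Q = 225 × 1.97 × (523 − 207) = 140070 kJ/min
Energy balance on cold side (adiabatic exchanger): Q = ṁ_c·Cp_c·(T_c,out − T_c,in)
ṁ_c = 140070 / [1.71 × (101 − 85.5)] = 5284.6 kg/min

ṁ_c = 5280 kg/min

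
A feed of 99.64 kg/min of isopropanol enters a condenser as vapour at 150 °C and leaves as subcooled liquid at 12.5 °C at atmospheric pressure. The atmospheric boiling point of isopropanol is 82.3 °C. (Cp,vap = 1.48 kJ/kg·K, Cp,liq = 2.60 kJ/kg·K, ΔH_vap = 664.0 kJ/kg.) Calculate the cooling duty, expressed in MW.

Q_c = 1.57 MW

vapour 150→82.3 °C: -100.2 kJ/kg
condensation at 82.3 °C: -664 kJ/kg
liquid 82.3→12.5 °C: -181.48 kJ/kg
Δh = -100.2 + -664 + -181.48 = -945.68 kJ/kg
Q = ṁ·Δh = 99.64 kg/min × -945.68 kJ/kg = -94227 kJ/min
|Q| = 1570.5 kW = 1.5705 MW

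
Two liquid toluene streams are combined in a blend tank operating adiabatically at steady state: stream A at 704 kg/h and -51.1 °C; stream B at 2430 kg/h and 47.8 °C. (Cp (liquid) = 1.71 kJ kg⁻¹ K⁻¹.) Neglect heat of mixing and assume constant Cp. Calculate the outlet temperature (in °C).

T_out = 25.6 °C

Energy balance with Q = 0: Σ ṁᵢCp,ᵢ(T_out − Tᵢ) = 0
Σ ṁᵢCp,ᵢTᵢ = 704×1.71×-51.1 + 2430×1.71×47.8 = 137110
Σ ṁᵢCp,ᵢ = 704×1.71 + 2430×1.71 = 5359.1
T_out = 137110 / 5359.1 = 25.584 °C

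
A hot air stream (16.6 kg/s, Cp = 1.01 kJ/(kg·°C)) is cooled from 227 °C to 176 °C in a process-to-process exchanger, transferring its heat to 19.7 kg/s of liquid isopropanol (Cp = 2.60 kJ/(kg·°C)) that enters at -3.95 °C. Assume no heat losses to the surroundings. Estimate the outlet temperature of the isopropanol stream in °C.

Heat released by hot stream: Q = 16.6 × 1.01 × (227 − 176) = 855.07 kJ/s
Energy balance on cold side (adiabatic exchanger): Q = ṁ_c·Cp_c·(T_c,out − T_c,in)
T_c,out = -3.95 + 855.07/(19.7 × 2.60) = 12.744 °C

T_c,out = 12.7 °C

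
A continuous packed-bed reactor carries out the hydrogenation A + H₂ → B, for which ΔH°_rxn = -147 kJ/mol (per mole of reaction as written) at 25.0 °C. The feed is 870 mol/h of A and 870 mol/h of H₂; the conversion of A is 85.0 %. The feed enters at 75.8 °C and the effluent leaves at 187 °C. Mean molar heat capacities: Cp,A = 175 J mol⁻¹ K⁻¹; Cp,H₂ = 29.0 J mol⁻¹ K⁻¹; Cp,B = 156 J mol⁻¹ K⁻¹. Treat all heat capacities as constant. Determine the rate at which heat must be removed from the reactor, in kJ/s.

Q_out = 26.3 kJ/s

Extent of reaction ξ = 0.850 × 870 = 739.5 mol/h
Reaction term: ξ·ΔH°_rxn = 739.5 × -147 = -108710 kJ/h
Sensible, feed 75.8→25 °C: -9016 kJ/h
Outlet flows (mol/h): A 130.5, H₂ 130.5, B 739.5
Sensible, products 25→187 °C: 23001 kJ/h
Q = ΔH = -94721 kJ/h = -26.311 kW
Heat removed = 26.311 kJ/s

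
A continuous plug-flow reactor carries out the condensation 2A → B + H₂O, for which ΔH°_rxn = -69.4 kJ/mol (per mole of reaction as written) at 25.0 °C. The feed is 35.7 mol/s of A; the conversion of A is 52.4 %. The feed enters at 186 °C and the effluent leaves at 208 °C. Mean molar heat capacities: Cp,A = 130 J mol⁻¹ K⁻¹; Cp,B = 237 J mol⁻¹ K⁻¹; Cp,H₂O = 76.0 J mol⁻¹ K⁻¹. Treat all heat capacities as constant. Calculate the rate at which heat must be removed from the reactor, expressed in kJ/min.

Q_out = 27400 kJ/min

Extent of reaction ξ = 0.524 × 35.7 / 2 = 9.3534 mol/s
Reaction term: ξ·ΔH°_rxn = 9.3534 × -69.4 = -649.13 kJ/s
Sensible, feed 186→25 °C: -747.2 kJ/s
Outlet flows (mol/s): A 16.993, B 9.3534, H₂O 9.3534
Sensible, products 25→208 °C: 940.02 kJ/s
Q = ΔH = -456.31 kJ/s = -456.31 kW
Heat removed = 27378 kJ/min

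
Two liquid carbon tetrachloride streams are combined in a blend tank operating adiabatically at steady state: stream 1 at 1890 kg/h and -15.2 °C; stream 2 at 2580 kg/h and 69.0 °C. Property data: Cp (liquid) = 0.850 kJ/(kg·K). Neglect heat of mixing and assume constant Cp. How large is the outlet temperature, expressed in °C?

T_out = 33.4 °C

Energy balance with Q = 0: Σ ṁᵢCp,ᵢ(T_out − Tᵢ) = 0
T_out = Σ ṁᵢCp,ᵢTᵢ / Σ ṁᵢCp,ᵢ
      = 126900 / 3799.5 = 33.399 °C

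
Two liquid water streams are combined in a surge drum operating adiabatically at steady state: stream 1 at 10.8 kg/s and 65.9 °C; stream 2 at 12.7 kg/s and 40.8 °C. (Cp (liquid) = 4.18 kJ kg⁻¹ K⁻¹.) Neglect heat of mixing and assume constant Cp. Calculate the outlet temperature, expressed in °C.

T_out = 52.3 °C

Energy balance with Q = 0: Σ ṁᵢCp,ᵢ(T_out − Tᵢ) = 0
T_out = Σ ṁᵢCp,ᵢTᵢ / Σ ṁᵢCp,ᵢ
      = 5140.9 / 98.23 = 52.335 °C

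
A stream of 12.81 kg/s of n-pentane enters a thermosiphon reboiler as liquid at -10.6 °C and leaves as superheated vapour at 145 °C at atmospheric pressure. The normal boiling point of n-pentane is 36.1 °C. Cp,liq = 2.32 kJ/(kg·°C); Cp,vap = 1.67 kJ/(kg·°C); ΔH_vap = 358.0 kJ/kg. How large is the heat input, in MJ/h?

Q = 29900 MJ/h

liquid -10.6→36.1 °C: 108.34 kJ/kg
vaporisation at 36.1 °C: 358 kJ/kg
vapour 36.1→145 °C: 181.86 kJ/kg
Δh = 108.34 + 358 + 181.86 = 648.21 kJ/kg
Q = ṁ·Δh = 12.81 kg/s × 648.21 kJ/kg = 8303.5 kJ/s
|Q| = 8303.5 kW = 29893 MJ/h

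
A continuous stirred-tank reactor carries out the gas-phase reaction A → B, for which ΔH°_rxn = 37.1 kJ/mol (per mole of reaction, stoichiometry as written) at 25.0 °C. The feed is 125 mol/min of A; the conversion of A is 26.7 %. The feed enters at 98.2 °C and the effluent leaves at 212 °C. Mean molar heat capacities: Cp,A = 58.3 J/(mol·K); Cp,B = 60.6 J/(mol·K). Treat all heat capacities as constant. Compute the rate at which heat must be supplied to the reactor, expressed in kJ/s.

Extent of reaction ξ = 0.267 × 125 = 33.375 mol/min
Reaction term: ξ·ΔH°_rxn = 33.375 × 37.1 = 1238.2 kJ/min
Sensible, feed 98.2→25 °C: -533.45 kJ/min
Outlet flows (mol/min): A 91.625, B 33.375
Sensible, products 25→212 °C: 1377.1 kJ/min
Q = ΔH = 2081.9 kJ/min = 34.698 kW
Heat supplied = 34.698 kJ/s

Q_in = 34.7 kJ/s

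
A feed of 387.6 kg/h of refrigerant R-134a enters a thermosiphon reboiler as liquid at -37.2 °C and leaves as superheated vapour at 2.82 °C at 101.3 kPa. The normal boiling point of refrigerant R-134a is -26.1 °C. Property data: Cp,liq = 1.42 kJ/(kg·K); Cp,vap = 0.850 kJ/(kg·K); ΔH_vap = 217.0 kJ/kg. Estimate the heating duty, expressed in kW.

liquid -37.2→-26.1 °C: 15.762 kJ/kg
vaporisation at -26.1 °C: 217 kJ/kg
vapour -26.1→2.82 °C: 24.582 kJ/kg
Δh = 15.762 + 217 + 24.582 = 257.34 kJ/kg
Q = ṁ·Δh = 387.6 kg/h × 257.34 kJ/kg = 99747 kJ/h
|Q| = 27.707 kW

Q = 27.7 kW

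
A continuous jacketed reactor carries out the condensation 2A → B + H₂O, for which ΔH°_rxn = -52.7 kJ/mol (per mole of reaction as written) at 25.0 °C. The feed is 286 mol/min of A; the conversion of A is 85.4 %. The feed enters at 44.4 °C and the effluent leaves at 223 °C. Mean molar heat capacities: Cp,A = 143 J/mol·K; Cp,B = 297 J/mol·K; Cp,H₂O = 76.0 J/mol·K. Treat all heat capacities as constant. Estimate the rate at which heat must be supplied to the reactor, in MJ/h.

Extent of reaction ξ = 0.854 × 286 / 2 = 122.12 mol/min
Reaction term: ξ·ΔH°_rxn = 122.12 × -52.7 = -6435.8 kJ/min
Sensible, feed 44.4→25 °C: -793.42 kJ/min
Outlet flows (mol/min): A 41.756, B 122.12, H₂O 122.12
Sensible, products 25→223 °C: 10201 kJ/min
Q = ΔH = 2972.2 kJ/min = 49.537 kW
Heat supplied = 178.33 MJ/h

Q_in = 178 MJ/h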